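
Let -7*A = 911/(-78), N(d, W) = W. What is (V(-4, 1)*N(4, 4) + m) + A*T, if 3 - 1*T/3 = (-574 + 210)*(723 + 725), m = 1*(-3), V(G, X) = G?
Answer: 480161867/182 ≈ 2.6383e+6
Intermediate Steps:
m = -3
A = 911/546 (A = -911/(7*(-78)) = -911*(-1)/(7*78) = -1/7*(-911/78) = 911/546 ≈ 1.6685)
T = 1581225 (T = 9 - 3*(-574 + 210)*(723 + 725) = 9 - (-1092)*1448 = 9 - 3*(-527072) = 9 + 1581216 = 1581225)
(V(-4, 1)*N(4, 4) + m) + A*T = (-4*4 - 3) + (911/546)*1581225 = (-16 - 3) + 480165325/182 = -19 + 480165325/182 = 480161867/182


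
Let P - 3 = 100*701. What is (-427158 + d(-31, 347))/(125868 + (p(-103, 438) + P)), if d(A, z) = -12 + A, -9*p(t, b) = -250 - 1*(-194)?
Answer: -3844809/1763795 ≈ -2.1799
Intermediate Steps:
p(t, b) = 56/9 (p(t, b) = -(-250 - 1*(-194))/9 = -(-250 + 194)/9 = -1/9*(-56) = 56/9)
P = 70103 (P = 3 + 100*701 = 3 + 70100 = 70103)
(-427158 + d(-31, 347))/(125868 + (p(-103, 438) + P)) = (-427158 + (-12 - 31))/(125868 + (56/9 + 70103)) = (-427158 - 43)/(125868 + 630983/9) = -427201/1763795/9 = -427201*9/1763795 = -3844809/1763795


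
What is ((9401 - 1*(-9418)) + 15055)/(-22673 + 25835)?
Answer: 16937/1581 ≈ 10.713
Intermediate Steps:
((9401 - 1*(-9418)) + 15055)/(-22673 + 25835) = ((9401 + 9418) + 15055)/3162 = (18819 + 15055)*(1/3162) = 33874*(1/3162) = 16937/1581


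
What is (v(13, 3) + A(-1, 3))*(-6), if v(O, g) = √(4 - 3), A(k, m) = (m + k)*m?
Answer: -42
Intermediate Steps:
A(k, m) = m*(k + m) (A(k, m) = (k + m)*m = m*(k + m))
v(O, g) = 1 (v(O, g) = √1 = 1)
(v(13, 3) + A(-1, 3))*(-6) = (1 + 3*(-1 + 3))*(-6) = (1 + 3*2)*(-6) = (1 + 6)*(-6) = 7*(-6) = -42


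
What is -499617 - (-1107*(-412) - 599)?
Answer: -955102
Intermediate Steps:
-499617 - (-1107*(-412) - 599) = -499617 - (456084 - 599) = -499617 - 1*455485 = -499617 - 455485 = -955102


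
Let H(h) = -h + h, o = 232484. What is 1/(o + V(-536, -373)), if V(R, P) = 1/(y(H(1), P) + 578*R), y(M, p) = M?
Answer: 309808/72025403071 ≈ 4.3014e-6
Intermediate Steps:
H(h) = 0
V(R, P) = 1/(578*R) (V(R, P) = 1/(0 + 578*R) = 1/(578*R))
1/(o + V(-536, -373)) = 1/(232484 + (1/578)/(-536)) = 1/(232484 + (1/578)*(-1/536)) = 1/(232484 - 1/309808) = 1/(72025403071/309808) = 309808/72025403071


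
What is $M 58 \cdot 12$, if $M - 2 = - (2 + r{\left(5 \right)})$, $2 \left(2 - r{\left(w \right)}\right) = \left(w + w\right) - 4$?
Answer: $696$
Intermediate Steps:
$r{\left(w \right)} = 4 - w$ ($r{\left(w \right)} = 2 - \frac{\left(w + w\right) - 4}{2} = 2 - \frac{2 w - 4}{2} = 2 - \frac{-4 + 2 w}{2} = 2 - \left(-2 + w\right) = 4 - w$)
$M = 1$ ($M = 2 - \left(2 + \left(4 - 5\right)\right) = 2 - \left(2 - 1\right) = 2 - 1 = 1$)
$M 58 \cdot 12 = 1 \cdot 58 \cdot 12 = 58 \cdot 12 = 696$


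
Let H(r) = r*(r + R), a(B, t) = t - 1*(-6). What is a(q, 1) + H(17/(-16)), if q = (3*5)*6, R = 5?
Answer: 721/256 ≈ 2.8164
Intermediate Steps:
q = 90 (q = 15*6 = 90)
a(B, t) = 6 + t (a(B, t) = t + 6 = 6 + t)
H(r) = r*(5 + r) (H(r) = r*(r + 5) = r*(5 + r))
a(q, 1) + H(17/(-16)) = (6 + 1) + (17/(-16))*(5 + 17/(-16)) = 7 + (17*(-1/16))*(5 + 17*(-1/16)) = 7 - 17*(5 - 17/16)/16 = 7 - 17/16*63/16 = 7 - 1071/256 = 721/256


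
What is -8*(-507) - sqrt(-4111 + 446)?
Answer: 4056 - I*sqrt(3665) ≈ 4056.0 - 60.539*I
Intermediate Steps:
-8*(-507) - sqrt(-4111 + 446) = 4056 - sqrt(-3665) = 4056 - I*sqrt(3665)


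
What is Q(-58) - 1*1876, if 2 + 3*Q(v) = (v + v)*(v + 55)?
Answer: -5282/3 ≈ -1760.7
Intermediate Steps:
Q(v) = -⅔ + 2*v*(55 + v)/3 (Q(v) = -⅔ + ((v + v)*(v + 55))/3 = -⅔ + ((2*v)*(55 + v))/3 = -⅔ + (2*v*(55 + v))/3 = -⅔ + 2*v*(55 + v)/3)
Q(-58) - 1*1876 = (-⅔ + (⅔)*(-58)² + (110/3)*(-58)) - 1*1876 = (-⅔ + (⅔)*3364 - 6380/3) - 1876 = (-⅔ + 6728/3 - 6380/3) - 1876 = 346/3 - 1876 = -5282/3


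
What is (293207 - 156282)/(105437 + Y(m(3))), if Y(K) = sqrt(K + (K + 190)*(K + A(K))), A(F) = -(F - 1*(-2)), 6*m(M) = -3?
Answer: 28873922450/22233922697 - 136925*I*sqrt(1518)/22233922697 ≈ 1.2986 - 0.00023994*I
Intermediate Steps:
m(M) = -1/2 (m(M) = (1/6)*(-3) = -1/2)
A(F) = -2 - F (A(F) = -(F + 2) = -(2 + F) = -2 - F)
Y(K) = sqrt(-380 - K) (Y(K) = sqrt(K + (K + 190)*(K + (-2 - K))) = sqrt(K + (190 + K)*(-2)) = sqrt(K + (-380 - 2*K)) = sqrt(-380 - K))
(293207 - 156282)/(105437 + Y(m(3))) = (293207 - 156282)/(105437 + sqrt(-380 - 1*(-1/2))) = 136925/(105437 + sqrt(-380 + 1/2)) = 136925/(105437 + sqrt(-759/2)) = 136925/(105437 + I*sqrt(1518)/2)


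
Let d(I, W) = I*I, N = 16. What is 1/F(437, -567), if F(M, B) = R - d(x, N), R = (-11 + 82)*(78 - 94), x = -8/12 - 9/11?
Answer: -1089/1239505 ≈ -0.00087858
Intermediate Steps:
x = -49/33 (x = -8*1/12 - 9*1/11 = -⅔ - 9/11 = -49/33 ≈ -1.4848)
d(I, W) = I²
R = -1136 (R = 71*(-16) = -1136)
F(M, B) = -1239505/1089 (F(M, B) = -1136 - (-49/33)² = -1136 - 1*2401/1089 = -1136 - 2401/1089 = -1239505/1089)
1/F(437, -567) = 1/(-1239505/1089) = -1089/1239505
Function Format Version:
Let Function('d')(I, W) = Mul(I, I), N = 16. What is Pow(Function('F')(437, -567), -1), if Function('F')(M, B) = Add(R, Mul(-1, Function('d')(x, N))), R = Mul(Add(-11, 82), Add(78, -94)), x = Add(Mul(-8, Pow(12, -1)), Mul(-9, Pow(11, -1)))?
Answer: Rational(-1089, 1239505) ≈ -0.00087858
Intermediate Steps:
x = Rational(-49, 33) (x = Add(Mul(-8, Rational(1, 12)), Mul(-9, Rational(1, 11))) = Add(Rational(-2, 3), Rational(-9, 11)) = Rational(-49, 33) ≈ -1.4848)
Function('d')(I, W) = Pow(I, 2)
R = -1136 (R = Mul(71, -16) = -1136)
Function('F')(M, B) = Rational(-1239505, 1089) (Function('F')(M, B) = Add(-1136, Mul(-1, Pow(Rational(-49, 33), 2))) = Add(-1136, Mul(-1, Rational(2401, 1089))) = Add(-1136, Rational(-2401, 1089)) = Rational(-1239505, 1089))
Pow(Function('F')(437, -567), -1) = Pow(Rational(-1239505, 1089), -1) = Rational(-1089, 1239505)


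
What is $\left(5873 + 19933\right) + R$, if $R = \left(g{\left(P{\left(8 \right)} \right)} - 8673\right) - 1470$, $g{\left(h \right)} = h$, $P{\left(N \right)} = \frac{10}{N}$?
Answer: $\frac{62657}{4} \approx 15664.0$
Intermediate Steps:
$R = - \frac{40567}{4}$ ($R = \left(\frac{10}{8} - 8673\right) - 1470 = \left(10 \cdot \frac{1}{8} - 8673\right) - 1470 = \left(\frac{5}{4} - 8673\right) - 1470 = - \frac{34687}{4} - 1470 = - \frac{40567}{4} \approx -10142.0$)
$\left(5873 + 19933\right) + R = \left(5873 + 19933\right) - \frac{40567}{4} = 25806 - \frac{40567}{4} = \frac{62657}{4}$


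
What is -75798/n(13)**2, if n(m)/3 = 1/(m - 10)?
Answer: -75798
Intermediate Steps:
n(m) = 3/(-10 + m) (n(m) = 3/(m - 10) = 3/(-10 + m))
-75798/n(13)**2 = -75798*(-10 + 13)**2/9 = -75798/1**2 = -75798/(1**2) = -75798/1 = -75798*1 = -75798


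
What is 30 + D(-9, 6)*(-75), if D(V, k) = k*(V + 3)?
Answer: 2730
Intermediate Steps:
D(V, k) = k*(3 + V)
30 + D(-9, 6)*(-75) = 30 + (6*(3 - 9))*(-75) = 30 + (6*(-6))*(-75) = 30 - 36*(-75) = 30 + 2700 = 2730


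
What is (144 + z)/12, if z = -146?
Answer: -⅙ ≈ -0.16667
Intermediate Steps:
(144 + z)/12 = (144 - 146)/12 = (1/12)*(-2) = -⅙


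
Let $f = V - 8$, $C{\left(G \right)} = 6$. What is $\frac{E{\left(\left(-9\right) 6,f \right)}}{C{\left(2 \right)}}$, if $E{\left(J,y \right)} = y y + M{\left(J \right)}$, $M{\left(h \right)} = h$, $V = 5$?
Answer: $- \frac{15}{2} \approx -7.5$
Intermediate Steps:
$f = -3$ ($f = 5 - 8 = -3$)
$E{\left(J,y \right)} = J + y^{2}$ ($E{\left(J,y \right)} = y y + J = y^{2} + J = J + y^{2}$)
$\frac{E{\left(\left(-9\right) 6,f \right)}}{C{\left(2 \right)}} = \frac{\left(-9\right) 6 + \left(-3\right)^{2}}{6} = \left(-54 + 9\right) \frac{1}{6} = \left(-45\right) \frac{1}{6} = - \frac{15}{2}$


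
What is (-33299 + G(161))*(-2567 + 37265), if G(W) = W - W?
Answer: -1155408702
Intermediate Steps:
G(W) = 0
(-33299 + G(161))*(-2567 + 37265) = (-33299 + 0)*(-2567 + 37265) = -33299*34698 = -1155408702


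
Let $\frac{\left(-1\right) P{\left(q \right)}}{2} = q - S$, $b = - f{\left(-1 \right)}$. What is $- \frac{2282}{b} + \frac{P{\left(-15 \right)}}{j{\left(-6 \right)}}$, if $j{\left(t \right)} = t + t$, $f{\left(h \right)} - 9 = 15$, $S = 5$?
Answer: $\frac{367}{4} \approx 91.75$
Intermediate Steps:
$f{\left(h \right)} = 24$ ($f{\left(h \right)} = 9 + 15 = 24$)
$b = -24$ ($b = \left(-1\right) 24 = -24$)
$j{\left(t \right)} = 2 t$
$P{\left(q \right)} = 10 - 2 q$ ($P{\left(q \right)} = - 2 \left(q - 5\right) = - 2 \left(-5 + q\right) = 10 - 2 q$)
$- \frac{2282}{b} + \frac{P{\left(-15 \right)}}{j{\left(-6 \right)}} = - \frac{2282}{-24} + \frac{10 - -30}{2 \left(-6\right)} = \left(-2282\right) \left(- \frac{1}{24}\right) + \frac{10 + 30}{-12} = \frac{1141}{12} + 40 \left(- \frac{1}{12}\right) = \frac{1141}{12} - \frac{10}{3} = \frac{367}{4}$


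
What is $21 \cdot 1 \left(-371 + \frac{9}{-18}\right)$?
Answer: $- \frac{15603}{2} \approx -7801.5$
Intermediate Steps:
$21 \cdot 1 \left(-371 + \frac{9}{-18}\right) = 21 \left(-371 + 9 \left(- \frac{1}{18}\right)\right) = 21 \left(-371 - \frac{1}{2}\right) = 21 \left(- \frac{743}{2}\right) = - \frac{15603}{2}$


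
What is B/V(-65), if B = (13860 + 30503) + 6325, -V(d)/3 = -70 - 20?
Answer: 2816/15 ≈ 187.73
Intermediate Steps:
V(d) = 270 (V(d) = -3*(-70 - 20) = -3*(-90) = 270)
B = 50688 (B = 44363 + 6325 = 50688)
B/V(-65) = 50688/270 = 50688*(1/270) = 2816/15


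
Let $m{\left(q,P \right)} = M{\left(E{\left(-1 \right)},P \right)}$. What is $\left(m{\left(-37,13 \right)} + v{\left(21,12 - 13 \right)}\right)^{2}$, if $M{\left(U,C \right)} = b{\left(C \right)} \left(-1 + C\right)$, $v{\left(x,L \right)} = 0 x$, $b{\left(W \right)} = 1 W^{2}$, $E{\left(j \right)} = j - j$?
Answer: $4112784$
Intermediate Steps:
$E{\left(j \right)} = 0$
$b{\left(W \right)} = W^{2}$
$v{\left(x,L \right)} = 0$
$M{\left(U,C \right)} = C^{2} \left(-1 + C\right)$
$m{\left(q,P \right)} = P^{2} \left(-1 + P\right)$
$\left(m{\left(-37,13 \right)} + v{\left(21,12 - 13 \right)}\right)^{2} = \left(13^{2} \left(-1 + 13\right) + 0\right)^{2} = \left(169 \cdot 12 + 0\right)^{2} = \left(2028 + 0\right)^{2} = 2028^{2} = 4112784$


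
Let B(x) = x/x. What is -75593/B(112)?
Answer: -75593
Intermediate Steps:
B(x) = 1
-75593/B(112) = -75593/1 = -75593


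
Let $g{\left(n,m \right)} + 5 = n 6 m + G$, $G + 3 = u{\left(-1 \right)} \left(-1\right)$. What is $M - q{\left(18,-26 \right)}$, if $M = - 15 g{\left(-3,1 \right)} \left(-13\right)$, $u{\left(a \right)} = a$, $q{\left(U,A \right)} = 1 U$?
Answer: $-4893$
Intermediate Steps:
$q{\left(U,A \right)} = U$
$G = -2$ ($G = -3 - -1 = -3 + 1 = -2$)
$g{\left(n,m \right)} = -7 + 6 m n$ ($g{\left(n,m \right)} = -5 + \left(n 6 m - 2\right) = -5 + \left(6 n m - 2\right) = -5 + \left(6 m n - 2\right) = -5 + \left(-2 + 6 m n\right) = -7 + 6 m n$)
$M = -4875$ ($M = - 15 \left(-7 + 6 \cdot 1 \left(-3\right)\right) \left(-13\right) = - 15 \left(-7 - 18\right) \left(-13\right) = \left(-15\right) \left(-25\right) \left(-13\right) = 375 \left(-13\right) = -4875$)
$M - q{\left(18,-26 \right)} = -4875 - 18 = -4893$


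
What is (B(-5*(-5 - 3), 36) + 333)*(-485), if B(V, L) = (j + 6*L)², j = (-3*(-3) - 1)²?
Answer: -38185505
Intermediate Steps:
j = 64 (j = (9 - 1)² = 8² = 64)
B(V, L) = (64 + 6*L)²
(B(-5*(-5 - 3), 36) + 333)*(-485) = (4*(32 + 3*36)² + 333)*(-485) = (4*(32 + 108)² + 333)*(-485) = (4*140² + 333)*(-485) = (4*19600 + 333)*(-485) = (78400 + 333)*(-485) = 78733*(-485) = -38185505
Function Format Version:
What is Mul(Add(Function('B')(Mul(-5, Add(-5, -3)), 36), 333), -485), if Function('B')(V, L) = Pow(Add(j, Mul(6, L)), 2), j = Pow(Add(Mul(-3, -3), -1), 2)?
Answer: -38185505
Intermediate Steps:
j = 64 (j = Pow(Add(9, -1), 2) = Pow(8, 2) = 64)
Function('B')(V, L) = Pow(Add(64, Mul(6, L)), 2)
Mul(Add(Function('B')(Mul(-5, Add(-5, -3)), 36), 333), -485) = Mul(Add(Mul(4, Pow(Add(32, Mul(3, 36)), 2)), 333), -485) = Mul(Add(Mul(4, Pow(Add(32, 108), 2)), 333), -485) = Mul(Add(Mul(4, Pow(140, 2)), 333), -485) = Mul(Add(Mul(4, 19600), 333), -485) = Mul(Add(78400, 333), -485) = Mul(78733, -485) = -38185505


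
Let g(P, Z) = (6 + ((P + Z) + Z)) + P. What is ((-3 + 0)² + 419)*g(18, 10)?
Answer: 26536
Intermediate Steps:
g(P, Z) = 6 + 2*P + 2*Z (g(P, Z) = (6 + (P + 2*Z)) + P = (6 + P + 2*Z) + P = 6 + 2*P + 2*Z)
((-3 + 0)² + 419)*g(18, 10) = ((-3 + 0)² + 419)*(6 + 2*18 + 2*10) = ((-3)² + 419)*(6 + 36 + 20) = (9 + 419)*62 = 428*62 = 26536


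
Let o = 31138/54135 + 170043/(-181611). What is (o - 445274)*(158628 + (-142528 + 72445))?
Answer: -2871297903548818159/72826011 ≈ -3.9427e+10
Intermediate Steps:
o = -394474943/1092390165 (o = 31138*(1/54135) + 170043*(-1/181611) = 31138/54135 - 56681/60537 = -394474943/1092390165 ≈ -0.36111)
(o - 445274)*(158628 + (-142528 + 72445)) = (-394474943/1092390165 - 445274)*(158628 + (-142528 + 72445)) = -486413332805153*(158628 - 70083)/1092390165 = -486413332805153/1092390165*88545 = -2871297903548818159/72826011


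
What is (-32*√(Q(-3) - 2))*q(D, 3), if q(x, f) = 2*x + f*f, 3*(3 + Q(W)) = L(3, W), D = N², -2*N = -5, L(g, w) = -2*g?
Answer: -688*I*√7 ≈ -1820.3*I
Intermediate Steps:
N = 5/2 (N = -½*(-5) = 5/2 ≈ 2.5000)
D = 25/4 (D = (5/2)² = 25/4 ≈ 6.2500)
Q(W) = -5 (Q(W) = -3 + (-2*3)/3 = -3 + (⅓)*(-6) = -3 - 2 = -5)
q(x, f) = f² + 2*x (q(x, f) = 2*x + f² = f² + 2*x)
(-32*√(Q(-3) - 2))*q(D, 3) = (-32*√(-5 - 2))*(3² + 2*(25/4)) = (-32*I*√7)*(9 + 25/2) = -32*I*√7*(43/2) = -688*I*√7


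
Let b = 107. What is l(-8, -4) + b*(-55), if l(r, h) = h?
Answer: -5889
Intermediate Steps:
l(-8, -4) + b*(-55) = -4 + 107*(-55) = -4 - 5885 = -5889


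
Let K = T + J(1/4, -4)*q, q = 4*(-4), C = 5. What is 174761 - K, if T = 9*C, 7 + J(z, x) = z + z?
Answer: 174612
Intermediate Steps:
J(z, x) = -7 + 2*z (J(z, x) = -7 + (z + z) = -7 + 2*z)
q = -16
T = 45 (T = 9*5 = 45)
K = 149 (K = 45 + (-7 + 2/4)*(-16) = 45 + (-7 + 2*(1/4))*(-16) = 45 + (-7 + 1/2)*(-16) = 45 - 13/2*(-16) = 45 + 104 = 149)
174761 - K = 174761 - 1*149 = 174761 - 149 = 174612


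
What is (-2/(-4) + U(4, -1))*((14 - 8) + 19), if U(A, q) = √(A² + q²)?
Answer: 25/2 + 25*√17 ≈ 115.58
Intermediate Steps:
(-2/(-4) + U(4, -1))*((14 - 8) + 19) = (-2/(-4) + √(4² + (-1)²))*((14 - 8) + 19) = (-2*(-¼) + √(16 + 1))*(6 + 19) = (½ + √17)*25 = 25/2 + 25*√17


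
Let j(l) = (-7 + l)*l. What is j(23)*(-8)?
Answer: -2944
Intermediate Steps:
j(l) = l*(-7 + l)
j(23)*(-8) = (23*(-7 + 23))*(-8) = (23*16)*(-8) = 368*(-8) = -2944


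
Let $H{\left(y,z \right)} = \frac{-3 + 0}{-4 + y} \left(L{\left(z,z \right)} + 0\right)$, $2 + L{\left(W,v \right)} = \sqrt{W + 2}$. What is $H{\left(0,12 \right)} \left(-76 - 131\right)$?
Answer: $\frac{621}{2} - \frac{621 \sqrt{14}}{4} \approx -270.39$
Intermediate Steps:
$L{\left(W,v \right)} = -2 + \sqrt{2 + W}$ ($L{\left(W,v \right)} = -2 + \sqrt{W + 2} = -2 + \sqrt{2 + W}$)
$H{\left(y,z \right)} = - \frac{3 \left(-2 + \sqrt{2 + z}\right)}{-4 + y}$ ($H{\left(y,z \right)} = \frac{-3 + 0}{-4 + y} \left(\left(-2 + \sqrt{2 + z}\right) + 0\right) = - \frac{3}{-4 + y} \left(-2 + \sqrt{2 + z}\right) = - \frac{3 \left(-2 + \sqrt{2 + z}\right)}{-4 + y}$)
$H{\left(0,12 \right)} \left(-76 - 131\right) = \frac{3 \left(2 - \sqrt{2 + 12}\right)}{-4 + 0} \left(-76 - 131\right) = \frac{3 \left(2 - \sqrt{14}\right)}{-4} \left(-207\right) = 3 \left(- \frac{1}{4}\right) \left(2 - \sqrt{14}\right) \left(-207\right) = \left(- \frac{3}{2} + \frac{3 \sqrt{14}}{4}\right) \left(-207\right) = \frac{621}{2} - \frac{621 \sqrt{14}}{4}$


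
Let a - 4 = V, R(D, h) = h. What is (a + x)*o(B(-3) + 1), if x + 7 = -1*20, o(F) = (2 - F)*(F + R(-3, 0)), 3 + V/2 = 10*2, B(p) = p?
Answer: -88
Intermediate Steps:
V = 34 (V = -6 + 2*(10*2) = -6 + 2*20 = -6 + 40 = 34)
o(F) = F*(2 - F) (o(F) = (2 - F)*(F + 0) = (2 - F)*F = F*(2 - F))
a = 38 (a = 4 + 34 = 38)
x = -27 (x = -7 - 1*20 = -7 - 20 = -27)
(a + x)*o(B(-3) + 1) = (38 - 27)*((-3 + 1)*(2 - (-3 + 1))) = 11*(-2*(2 - 1*(-2))) = 11*(-2*(2 + 2)) = 11*(-2*4) = 11*(-8) = -88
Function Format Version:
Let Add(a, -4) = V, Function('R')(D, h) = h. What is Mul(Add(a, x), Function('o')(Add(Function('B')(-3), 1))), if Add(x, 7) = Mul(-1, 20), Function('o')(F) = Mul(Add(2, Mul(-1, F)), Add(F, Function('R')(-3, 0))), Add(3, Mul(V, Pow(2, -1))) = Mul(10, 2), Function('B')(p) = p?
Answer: -88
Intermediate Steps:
V = 34 (V = Add(-6, Mul(2, Mul(10, 2))) = Add(-6, Mul(2, 20)) = Add(-6, 40) = 34)
Function('o')(F) = Mul(F, Add(2, Mul(-1, F))) (Function('o')(F) = Mul(Add(2, Mul(-1, F)), Add(F, 0)) = Mul(Add(2, Mul(-1, F)), F) = Mul(F, Add(2, Mul(-1, F))))
a = 38 (a = Add(4, 34) = 38)
x = -27 (x = Add(-7, Mul(-1, 20)) = Add(-7, -20) = -27)
Mul(Add(a, x), Function('o')(Add(Function('B')(-3), 1))) = Mul(Add(38, -27), Mul(Add(-3, 1), Add(2, Mul(-1, Add(-3, 1))))) = Mul(11, Mul(-2, Add(2, Mul(-1, -2)))) = Mul(11, Mul(-2, Add(2, 2))) = Mul(11, Mul(-2, 4)) = Mul(11, -8) = -88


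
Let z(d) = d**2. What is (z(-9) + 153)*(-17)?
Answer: -3978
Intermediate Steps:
(z(-9) + 153)*(-17) = ((-9)**2 + 153)*(-17) = (81 + 153)*(-17) = 234*(-17) = -3978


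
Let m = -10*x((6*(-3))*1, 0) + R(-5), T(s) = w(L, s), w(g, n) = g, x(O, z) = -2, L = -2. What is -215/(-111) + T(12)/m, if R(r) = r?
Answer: 1001/555 ≈ 1.8036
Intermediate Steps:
T(s) = -2
m = 15 (m = -10*(-2) - 5 = 20 - 5 = 15)
-215/(-111) + T(12)/m = -215/(-111) - 2/15 = -215*(-1/111) - 2*1/15 = 215/111 - 2/15 = 1001/555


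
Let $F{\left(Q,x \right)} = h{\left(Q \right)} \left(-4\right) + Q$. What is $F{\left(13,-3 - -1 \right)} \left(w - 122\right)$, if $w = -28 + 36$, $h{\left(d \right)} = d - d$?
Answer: $-1482$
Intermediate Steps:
$h{\left(d \right)} = 0$
$F{\left(Q,x \right)} = Q$ ($F{\left(Q,x \right)} = 0 \left(-4\right) + Q = 0 + Q = Q$)
$w = 8$
$F{\left(13,-3 - -1 \right)} \left(w - 122\right) = 13 \left(8 - 122\right) = 13 \left(-114\right) = -1482$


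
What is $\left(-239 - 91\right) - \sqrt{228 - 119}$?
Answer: $-330 - \sqrt{109} \approx -340.44$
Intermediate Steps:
$\left(-239 - 91\right) - \sqrt{228 - 119} = \left(-239 - 91\right) - \sqrt{109} = -330 - \sqrt{109}$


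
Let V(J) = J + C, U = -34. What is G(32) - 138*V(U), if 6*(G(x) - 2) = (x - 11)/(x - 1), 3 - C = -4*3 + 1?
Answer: 171251/62 ≈ 2762.1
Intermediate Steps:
C = 14 (C = 3 - (-4*3 + 1) = 3 - (-12 + 1) = 3 - 1*(-11) = 3 + 11 = 14)
G(x) = 2 + (-11 + x)/(6*(-1 + x)) (G(x) = 2 + ((x - 11)/(x - 1))/6 = 2 + ((-11 + x)/(-1 + x))/6 = 2 + (-11 + x)/(6*(-1 + x)))
V(J) = 14 + J (V(J) = J + 14 = 14 + J)
G(32) - 138*V(U) = (-23 + 13*32)/(6*(-1 + 32)) - 138*(14 - 34) = (⅙)*(-23 + 416)/31 - 138*(-20) = (⅙)*(1/31)*393 + 2760 = 131/62 + 2760 = 171251/62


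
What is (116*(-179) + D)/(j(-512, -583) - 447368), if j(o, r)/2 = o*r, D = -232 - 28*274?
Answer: -7167/37406 ≈ -0.19160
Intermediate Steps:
D = -7904 (D = -232 - 7672 = -7904)
j(o, r) = 2*o*r (j(o, r) = 2*(o*r) = 2*o*r)
(116*(-179) + D)/(j(-512, -583) - 447368) = (116*(-179) - 7904)/(2*(-512)*(-583) - 447368) = (-20764 - 7904)/(596992 - 447368) = -28668/149624 = -28668*1/149624 = -7167/37406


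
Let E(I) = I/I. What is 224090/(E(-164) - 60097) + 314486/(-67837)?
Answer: -17050471993/2038366176 ≈ -8.3648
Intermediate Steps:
E(I) = 1
224090/(E(-164) - 60097) + 314486/(-67837) = 224090/(1 - 60097) + 314486/(-67837) = 224090/(-60096) + 314486*(-1/67837) = 224090*(-1/60096) - 314486/67837 = -112045/30048 - 314486/67837 = -17050471993/2038366176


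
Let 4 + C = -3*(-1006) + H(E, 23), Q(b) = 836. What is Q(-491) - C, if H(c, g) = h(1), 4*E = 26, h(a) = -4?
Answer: -2174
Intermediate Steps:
E = 13/2 (E = (1/4)*26 = 13/2 ≈ 6.5000)
H(c, g) = -4
C = 3010 (C = -4 + (-3*(-1006) - 4) = -4 + (3018 - 4) = -4 + 3014 = 3010)
Q(-491) - C = 836 - 1*3010 = 836 - 3010 = -2174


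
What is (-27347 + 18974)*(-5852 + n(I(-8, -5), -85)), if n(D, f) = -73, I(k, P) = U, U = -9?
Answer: 49610025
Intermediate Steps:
I(k, P) = -9
(-27347 + 18974)*(-5852 + n(I(-8, -5), -85)) = (-27347 + 18974)*(-5852 - 73) = -8373*(-5925) = 49610025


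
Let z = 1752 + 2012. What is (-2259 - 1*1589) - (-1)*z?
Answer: -84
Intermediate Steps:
z = 3764
(-2259 - 1*1589) - (-1)*z = (-2259 - 1*1589) - (-1)*3764 = (-2259 - 1589) - 1*(-3764) = -3848 + 3764 = -84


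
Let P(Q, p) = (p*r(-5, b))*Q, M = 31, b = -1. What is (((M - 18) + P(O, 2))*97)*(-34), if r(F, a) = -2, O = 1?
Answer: -29682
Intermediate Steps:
P(Q, p) = -2*Q*p (P(Q, p) = (p*(-2))*Q = (-2*p)*Q = -2*Q*p)
(((M - 18) + P(O, 2))*97)*(-34) = (((31 - 18) - 2*1*2)*97)*(-34) = ((13 - 4)*97)*(-34) = (9*97)*(-34) = 873*(-34) = -29682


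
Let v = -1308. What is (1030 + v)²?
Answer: 77284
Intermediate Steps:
(1030 + v)² = (1030 - 1308)² = (-278)² = 77284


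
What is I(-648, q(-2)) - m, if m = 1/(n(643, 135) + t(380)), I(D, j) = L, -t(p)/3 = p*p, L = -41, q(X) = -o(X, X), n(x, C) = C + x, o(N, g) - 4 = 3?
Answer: -17729301/432422 ≈ -41.000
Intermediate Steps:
o(N, g) = 7 (o(N, g) = 4 + 3 = 7)
q(X) = -7 (q(X) = -1*7 = -7)
t(p) = -3*p² (t(p) = -3*p*p = -3*p²)
I(D, j) = -41
m = -1/432422 (m = 1/((135 + 643) - 3*380²) = 1/(778 - 3*144400) = 1/(778 - 433200) = 1/(-432422) = -1/432422 ≈ -2.3126e-6)
I(-648, q(-2)) - m = -41 - 1*(-1/432422) = -41 + 1/432422 = -17729301/432422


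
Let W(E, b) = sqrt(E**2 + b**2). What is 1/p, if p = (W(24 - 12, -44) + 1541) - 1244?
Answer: 297/86129 - 4*sqrt(130)/86129 ≈ 0.0029188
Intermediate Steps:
p = 297 + 4*sqrt(130) (p = (sqrt((24 - 12)**2 + (-44)**2) + 1541) - 1244 = (sqrt(12**2 + 1936) + 1541) - 1244 = (sqrt(144 + 1936) + 1541) - 1244 = (sqrt(2080) + 1541) - 1244 = (4*sqrt(130) + 1541) - 1244 = (1541 + 4*sqrt(130)) - 1244 = 297 + 4*sqrt(130) ≈ 342.61)
1/p = 1/(297 + 4*sqrt(130))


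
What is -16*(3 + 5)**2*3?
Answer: -3072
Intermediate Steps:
-16*(3 + 5)**2*3 = -16*8**2*3 = -16*64*3 = -1024*3 = -3072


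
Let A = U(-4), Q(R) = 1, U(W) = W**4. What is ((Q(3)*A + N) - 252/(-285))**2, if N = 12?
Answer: 652495936/9025 ≈ 72299.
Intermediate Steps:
A = 256 (A = (-4)**4 = 256)
((Q(3)*A + N) - 252/(-285))**2 = ((1*256 + 12) - 252/(-285))**2 = ((256 + 12) - 252*(-1/285))**2 = (268 + 84/95)**2 = (25544/95)**2 = 652495936/9025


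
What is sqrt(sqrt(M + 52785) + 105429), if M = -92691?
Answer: sqrt(105429 + 3*I*sqrt(4434)) ≈ 324.7 + 0.308*I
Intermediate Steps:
sqrt(sqrt(M + 52785) + 105429) = sqrt(sqrt(-92691 + 52785) + 105429) = sqrt(sqrt(-39906) + 105429) = sqrt(3*I*sqrt(4434) + 105429) = sqrt(105429 + 3*I*sqrt(4434))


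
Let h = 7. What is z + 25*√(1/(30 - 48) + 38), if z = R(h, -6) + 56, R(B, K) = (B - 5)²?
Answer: 60 + 25*√1366/6 ≈ 214.00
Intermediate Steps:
R(B, K) = (-5 + B)²
z = 60 (z = (-5 + 7)² + 56 = 2² + 56 = 4 + 56 = 60)
z + 25*√(1/(30 - 48) + 38) = 60 + 25*√(1/(30 - 48) + 38) = 60 + 25*√(1/(-18) + 38) = 60 + 25*√(-1/18 + 38) = 60 + 25*√(683/18) = 60 + 25*(√1366/6) = 60 + 25*√1366/6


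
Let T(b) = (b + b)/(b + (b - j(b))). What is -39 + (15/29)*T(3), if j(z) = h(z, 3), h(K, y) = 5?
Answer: -1041/29 ≈ -35.897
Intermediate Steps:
j(z) = 5
T(b) = 2*b/(-5 + 2*b) (T(b) = (b + b)/(b + (b - 1*5)) = (2*b)/(b + (b - 5)) = (2*b)/(b + (-5 + b)) = (2*b)/(-5 + 2*b) = 2*b/(-5 + 2*b))
-39 + (15/29)*T(3) = -39 + (15/29)*(2*3/(-5 + 2*3)) = -39 + (15*(1/29))*(2*3/(-5 + 6)) = -39 + 15*(2*3/1)/29 = -39 + 15*(2*3*1)/29 = -39 + (15/29)*6 = -39 + 90/29 = -1041/29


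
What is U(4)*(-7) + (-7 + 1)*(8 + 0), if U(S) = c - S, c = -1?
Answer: -13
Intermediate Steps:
U(S) = -1 - S
U(4)*(-7) + (-7 + 1)*(8 + 0) = (-1 - 1*4)*(-7) + (-7 + 1)*(8 + 0) = (-1 - 4)*(-7) - 6*8 = -5*(-7) - 48 = 35 - 48 = -13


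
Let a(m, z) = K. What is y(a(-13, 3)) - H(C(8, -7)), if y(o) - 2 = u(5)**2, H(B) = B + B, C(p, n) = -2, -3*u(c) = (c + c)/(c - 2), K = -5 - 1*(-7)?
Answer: 586/81 ≈ 7.2346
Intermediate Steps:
K = 2 (K = -5 + 7 = 2)
a(m, z) = 2
u(c) = -2*c/(3*(-2 + c)) (u(c) = -(c + c)/(3*(c - 2)) = -2*c/(3*(-2 + c)))
H(B) = 2*B
y(o) = 262/81 (y(o) = 2 + (-2*5/(-6 + 3*5))**2 = 2 + (-2*5/(-6 + 15))**2 = 2 + (-2*5/9)**2 = 2 + (-2*5*1/9)**2 = 2 + (-10/9)**2 = 2 + 100/81 = 262/81)
y(a(-13, 3)) - H(C(8, -7)) = 262/81 - 2*(-2) = 262/81 - 1*(-4) = 262/81 + 4 = 586/81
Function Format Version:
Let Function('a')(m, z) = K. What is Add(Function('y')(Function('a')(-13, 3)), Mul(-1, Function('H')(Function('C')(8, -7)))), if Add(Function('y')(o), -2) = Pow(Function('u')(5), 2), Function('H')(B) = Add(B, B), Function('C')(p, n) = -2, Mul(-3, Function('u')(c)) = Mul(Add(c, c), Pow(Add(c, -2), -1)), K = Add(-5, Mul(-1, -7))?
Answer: Rational(586, 81) ≈ 7.2346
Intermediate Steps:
K = 2 (K = Add(-5, 7) = 2)
Function('a')(m, z) = 2
Function('u')(c) = Mul(Rational(-2, 3), c, Pow(Add(-2, c), -1)) (Function('u')(c) = Mul(Rational(-1, 3), Mul(Add(c, c), Pow(Add(c, -2), -1))) = Mul(Rational(-1, 3), Mul(Mul(2, c), Pow(Add(-2, c), -1))) = Mul(Rational(-1, 3), Mul(2, c, Pow(Add(-2, c), -1))) = Mul(Rational(-2, 3), c, Pow(Add(-2, c), -1)))
Function('H')(B) = Mul(2, B)
Function('y')(o) = Rational(262, 81) (Function('y')(o) = Add(2, Pow(Mul(-2, 5, Pow(Add(-6, Mul(3, 5)), -1)), 2)) = Add(2, Pow(Mul(-2, 5, Pow(Add(-6, 15), -1)), 2)) = Add(2, Pow(Mul(-2, 5, Pow(9, -1)), 2)) = Add(2, Pow(Mul(-2, 5, Rational(1, 9)), 2)) = Add(2, Pow(Rational(-10, 9), 2)) = Add(2, Rational(100, 81)) = Rational(262, 81))
Add(Function('y')(Function('a')(-13, 3)), Mul(-1, Function('H')(Function('C')(8, -7)))) = Add(Rational(262, 81), Mul(-1, Mul(2, -2))) = Add(Rational(262, 81), Mul(-1, -4)) = Add(Rational(262, 81), 4) = Rational(586, 81)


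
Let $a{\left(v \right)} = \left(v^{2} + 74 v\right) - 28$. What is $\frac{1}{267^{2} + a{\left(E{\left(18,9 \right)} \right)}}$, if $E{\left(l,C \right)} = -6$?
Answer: $\frac{1}{70853} \approx 1.4114 \cdot 10^{-5}$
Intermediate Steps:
$a{\left(v \right)} = -28 + v^{2} + 74 v$
$\frac{1}{267^{2} + a{\left(E{\left(18,9 \right)} \right)}} = \frac{1}{267^{2} + \left(-28 + \left(-6\right)^{2} + 74 \left(-6\right)\right)} = \frac{1}{71289 - 436} = \frac{1}{70853}$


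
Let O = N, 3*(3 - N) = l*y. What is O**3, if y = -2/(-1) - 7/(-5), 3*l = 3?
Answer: 21952/3375 ≈ 6.5043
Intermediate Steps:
l = 1 (l = (1/3)*3 = 1)
y = 17/5 (y = -2*(-1) - 7*(-1/5) = 2 + 7/5 = 17/5 ≈ 3.4000)
N = 28/15 (N = 3 - 17/(3*5) = 3 - 1/3*17/5 = 3 - 17/15 = 28/15 ≈ 1.8667)
O = 28/15 ≈ 1.8667
O**3 = (28/15)**3 = 21952/3375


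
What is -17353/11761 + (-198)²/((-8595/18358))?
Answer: -940513728043/11231755 ≈ -83737.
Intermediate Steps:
-17353/11761 + (-198)²/((-8595/18358)) = -17353*1/11761 + 39204/((-8595*1/18358)) = -17353/11761 + 39204/(-8595/18358) = -17353/11761 + 39204*(-18358/8595) = -17353/11761 - 79967448/955 = -940513728043/11231755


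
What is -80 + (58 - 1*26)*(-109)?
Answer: -3568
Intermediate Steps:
-80 + (58 - 1*26)*(-109) = -80 + (58 - 26)*(-109) = -80 + 32*(-109) = -80 - 3488 = -3568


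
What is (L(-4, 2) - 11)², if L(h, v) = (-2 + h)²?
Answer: 625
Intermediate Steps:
(L(-4, 2) - 11)² = ((-2 - 4)² - 11)² = ((-6)² - 11)² = (36 - 11)² = 25² = 625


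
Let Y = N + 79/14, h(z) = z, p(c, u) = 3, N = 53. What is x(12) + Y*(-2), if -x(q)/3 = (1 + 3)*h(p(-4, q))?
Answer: -1073/7 ≈ -153.29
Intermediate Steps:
x(q) = -36 (x(q) = -3*(1 + 3)*3 = -12*3 = -3*12 = -36)
Y = 821/14 (Y = 53 + 79/14 = 821/14 ≈ 58.643)
x(12) + Y*(-2) = -36 + (821/14)*(-2) = -36 - 821/7 = -1073/7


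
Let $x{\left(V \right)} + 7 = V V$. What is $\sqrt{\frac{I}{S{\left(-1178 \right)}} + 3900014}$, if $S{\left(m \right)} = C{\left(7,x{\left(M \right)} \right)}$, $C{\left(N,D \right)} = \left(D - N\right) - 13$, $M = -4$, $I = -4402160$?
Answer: $\frac{\sqrt{520325454}}{11} \approx 2073.7$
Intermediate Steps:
$x{\left(V \right)} = -7 + V^{2}$ ($x{\left(V \right)} = -7 + V V = -7 + V^{2}$)
$C{\left(N,D \right)} = -13 + D - N$
$S{\left(m \right)} = -11$ ($S{\left(m \right)} = -13 - \left(7 - \left(-4\right)^{2}\right) - 7 = -13 + \left(-7 + 16\right) - 7 = -13 + 9 - 7 = -11$)
$\sqrt{\frac{I}{S{\left(-1178 \right)}} + 3900014} = \sqrt{- \frac{4402160}{-11} + 3900014} = \sqrt{\left(-4402160\right) \left(- \frac{1}{11}\right) + 3900014} = \sqrt{\frac{4402160}{11} + 3900014} = \sqrt{\frac{47302314}{11}} = \frac{\sqrt{520325454}}{11}$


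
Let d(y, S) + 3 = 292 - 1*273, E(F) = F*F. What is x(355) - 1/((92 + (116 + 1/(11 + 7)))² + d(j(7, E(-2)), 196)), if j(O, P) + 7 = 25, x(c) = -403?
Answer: -5654174551/14030209 ≈ -403.00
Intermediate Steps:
E(F) = F²
j(O, P) = 18 (j(O, P) = -7 + 25 = 18)
d(y, S) = 16 (d(y, S) = -3 + (292 - 1*273) = -3 + (292 - 273) = -3 + 19 = 16)
x(355) - 1/((92 + (116 + 1/(11 + 7)))² + d(j(7, E(-2)), 196)) = -403 - 1/((92 + (116 + 1/(11 + 7)))² + 16) = -403 - 1/((92 + (116 + 1/18))² + 16) = -403 - 1/((92 + 2089/18)² + 16) = -403 - 1/((3745/18)² + 16) = -403 - 1/(14025025/324 + 16) = -403 - 1/14030209/324 = -403 - 1*324/14030209 = -403 - 324/14030209 = -5654174551/14030209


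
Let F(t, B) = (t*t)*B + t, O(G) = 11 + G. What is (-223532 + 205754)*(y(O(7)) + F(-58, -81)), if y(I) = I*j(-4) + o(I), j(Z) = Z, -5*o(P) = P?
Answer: 24232978464/5 ≈ 4.8466e+9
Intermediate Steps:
o(P) = -P/5
F(t, B) = t + B*t² (F(t, B) = t²*B + t = B*t² + t = t + B*t²)
y(I) = -21*I/5 (y(I) = I*(-4) - I/5 = -4*I - I/5 = -21*I/5)
(-223532 + 205754)*(y(O(7)) + F(-58, -81)) = (-223532 + 205754)*(-21*(11 + 7)/5 - 58*(1 - 81*(-58))) = -17778*(-21/5*18 - 58*(1 + 4698)) = -17778*(-378/5 - 58*4699) = -17778*(-378/5 - 272542) = -17778*(-1363088/5) = 24232978464/5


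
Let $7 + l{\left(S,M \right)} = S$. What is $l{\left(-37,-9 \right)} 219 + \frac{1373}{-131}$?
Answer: $- \frac{1263689}{131} \approx -9646.5$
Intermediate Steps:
$l{\left(S,M \right)} = -7 + S$
$l{\left(-37,-9 \right)} 219 + \frac{1373}{-131} = \left(-7 - 37\right) 219 + \frac{1373}{-131} = \left(-44\right) 219 + 1373 \left(- \frac{1}{131}\right) = -9636 - \frac{1373}{131} = - \frac{1263689}{131}$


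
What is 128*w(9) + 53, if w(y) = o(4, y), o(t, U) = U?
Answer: 1205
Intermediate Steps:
w(y) = y
128*w(9) + 53 = 128*9 + 53 = 1152 + 53 = 1205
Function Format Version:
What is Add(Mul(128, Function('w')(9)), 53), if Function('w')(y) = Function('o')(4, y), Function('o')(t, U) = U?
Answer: 1205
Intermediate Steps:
Function('w')(y) = y
Add(Mul(128, Function('w')(9)), 53) = Add(Mul(128, 9), 53) = Add(1152, 53) = 1205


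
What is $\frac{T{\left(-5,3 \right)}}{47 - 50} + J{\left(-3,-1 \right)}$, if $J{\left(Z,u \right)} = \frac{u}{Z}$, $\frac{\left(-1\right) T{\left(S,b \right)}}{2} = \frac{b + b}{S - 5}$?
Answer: $- \frac{1}{15} \approx -0.066667$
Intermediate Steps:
$T{\left(S,b \right)} = - \frac{4 b}{-5 + S}$ ($T{\left(S,b \right)} = - 2 \frac{b + b}{S - 5} = - 2 \frac{2 b}{-5 + S} = - \frac{4 b}{-5 + S}$)
$\frac{T{\left(-5,3 \right)}}{47 - 50} + J{\left(-3,-1 \right)} = \frac{\left(-4\right) 3 \frac{1}{-5 - 5}}{47 - 50} - \frac{1}{-3} = \frac{\left(-4\right) 3 \frac{1}{-10}}{-3} - - \frac{1}{3} = - \frac{\left(-4\right) 3 \left(- \frac{1}{10}\right)}{3} + \frac{1}{3} = \left(- \frac{1}{3}\right) \frac{6}{5} + \frac{1}{3} = - \frac{2}{5} + \frac{1}{3} = - \frac{1}{15}$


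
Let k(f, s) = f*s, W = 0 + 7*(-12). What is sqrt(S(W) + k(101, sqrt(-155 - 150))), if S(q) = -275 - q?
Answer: sqrt(-191 + 101*I*sqrt(305)) ≈ 28.135 + 31.346*I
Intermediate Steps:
W = -84 (W = 0 - 84 = -84)
sqrt(S(W) + k(101, sqrt(-155 - 150))) = sqrt((-275 - 1*(-84)) + 101*sqrt(-155 - 150)) = sqrt((-275 + 84) + 101*sqrt(-305)) = sqrt(-191 + 101*(I*sqrt(305))) = sqrt(-191 + 101*I*sqrt(305))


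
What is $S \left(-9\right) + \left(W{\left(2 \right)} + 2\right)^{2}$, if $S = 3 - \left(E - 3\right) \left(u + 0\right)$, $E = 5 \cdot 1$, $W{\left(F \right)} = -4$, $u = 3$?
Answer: $31$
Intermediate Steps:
$E = 5$
$S = -3$ ($S = 3 - \left(5 - 3\right) \left(3 + 0\right) = 3 - 2 \cdot 3 = 3 - 6 = -3$)
$S \left(-9\right) + \left(W{\left(2 \right)} + 2\right)^{2} = \left(-3\right) \left(-9\right) + \left(-4 + 2\right)^{2} = 27 + \left(-2\right)^{2} = 27 + 4 = 31$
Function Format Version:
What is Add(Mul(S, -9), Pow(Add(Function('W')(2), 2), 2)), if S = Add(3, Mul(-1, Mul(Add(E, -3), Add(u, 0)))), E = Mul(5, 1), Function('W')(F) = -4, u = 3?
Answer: 31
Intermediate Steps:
E = 5
S = -3 (S = Add(3, Mul(-1, Mul(Add(5, -3), Add(3, 0)))) = Add(3, Mul(-1, Mul(2, 3))) = Add(3, Mul(-1, 6)) = Add(3, -6) = -3)
Add(Mul(S, -9), Pow(Add(Function('W')(2), 2), 2)) = Add(Mul(-3, -9), Pow(Add(-4, 2), 2)) = Add(27, Pow(-2, 2)) = Add(27, 4) = 31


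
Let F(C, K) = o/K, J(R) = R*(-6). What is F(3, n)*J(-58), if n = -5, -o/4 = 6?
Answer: 8352/5 ≈ 1670.4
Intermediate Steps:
o = -24 (o = -4*6 = -24)
J(R) = -6*R
F(C, K) = -24/K
F(3, n)*J(-58) = (-24/(-5))*(-6*(-58)) = -24*(-1/5)*348 = (24/5)*348 = 8352/5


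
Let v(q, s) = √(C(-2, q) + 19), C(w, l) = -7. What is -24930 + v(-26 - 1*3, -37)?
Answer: -24930 + 2*√3 ≈ -24927.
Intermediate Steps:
v(q, s) = 2*√3 (v(q, s) = √(-7 + 19) = √12 = 2*√3)
-24930 + v(-26 - 1*3, -37) = -24930 + 2*√3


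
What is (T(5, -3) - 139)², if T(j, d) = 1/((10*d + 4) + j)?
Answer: 8526400/441 ≈ 19334.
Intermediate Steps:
T(j, d) = 1/(4 + j + 10*d) (T(j, d) = 1/((4 + 10*d) + j) = 1/(4 + j + 10*d))
(T(5, -3) - 139)² = (1/(4 + 5 + 10*(-3)) - 139)² = (1/(4 + 5 - 30) - 139)² = (1/(-21) - 139)² = (-1/21 - 139)² = (-2920/21)² = 8526400/441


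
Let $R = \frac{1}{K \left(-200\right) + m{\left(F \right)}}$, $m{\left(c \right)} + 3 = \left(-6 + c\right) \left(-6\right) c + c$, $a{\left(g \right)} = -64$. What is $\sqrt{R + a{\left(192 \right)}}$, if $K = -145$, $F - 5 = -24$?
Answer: $\frac{3 i \sqrt{303409767}}{6532} \approx 8.0 i$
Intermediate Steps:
$F = -19$ ($F = 5 - 24 = -19$)
$m{\left(c \right)} = -3 + c + c \left(36 - 6 c\right)$ ($m{\left(c \right)} = -3 + \left(\left(-6 + c\right) \left(-6\right) c + c\right) = -3 + \left(\left(36 - 6 c\right) c + c\right) = -3 + \left(c \left(36 - 6 c\right) + c\right) = -3 + \left(c + c \left(36 - 6 c\right)\right) = -3 + c + c \left(36 - 6 c\right)$)
$R = \frac{1}{26128}$ ($R = \frac{1}{\left(-145\right) \left(-200\right) - \left(706 + 2166\right)} = \frac{1}{29000 - 2872} = \frac{1}{26128} \approx 3.8273 \cdot 10^{-5}$)
$\sqrt{R + a{\left(192 \right)}} = \sqrt{\frac{1}{26128} - 64} = \sqrt{- \frac{1672191}{26128}} = \frac{3 i \sqrt{303409767}}{6532}$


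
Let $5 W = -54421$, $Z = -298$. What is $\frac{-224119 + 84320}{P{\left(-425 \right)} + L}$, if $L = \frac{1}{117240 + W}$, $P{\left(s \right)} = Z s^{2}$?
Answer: $\frac{74342172421}{28623669398745} \approx 0.0025972$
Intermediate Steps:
$W = - \frac{54421}{5}$ ($W = \frac{1}{5} \left(-54421\right) = - \frac{54421}{5} \approx -10884.0$)
$P{\left(s \right)} = - 298 s^{2}$
$L = \frac{5}{531779}$ ($L = \frac{1}{117240 - \frac{54421}{5}} = \frac{1}{\frac{531779}{5}} = \frac{5}{531779} \approx 9.4024 \cdot 10^{-6}$)
$\frac{-224119 + 84320}{P{\left(-425 \right)} + L} = \frac{-224119 + 84320}{- 298 \left(-425\right)^{2} + \frac{5}{531779}} = - \frac{139799}{\left(-298\right) 180625 + \frac{5}{531779}} = - \frac{139799}{-53826250 + \frac{5}{531779}} = - \frac{139799}{- \frac{28623669398745}{531779}} = \left(-139799\right) \left(- \frac{531779}{28623669398745}\right) = \frac{74342172421}{28623669398745}$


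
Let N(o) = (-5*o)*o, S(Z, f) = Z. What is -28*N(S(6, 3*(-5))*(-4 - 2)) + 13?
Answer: 181453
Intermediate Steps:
N(o) = -5*o²
-28*N(S(6, 3*(-5))*(-4 - 2)) + 13 = -(-140)*(6*(-4 - 2))² + 13 = -(-140)*(6*(-6))² + 13 = -(-140)*(-36)² + 13 = -(-140)*1296 + 13 = -28*(-6480) + 13 = 181440 + 13 = 181453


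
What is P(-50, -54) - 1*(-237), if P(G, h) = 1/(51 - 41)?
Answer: 2371/10 ≈ 237.10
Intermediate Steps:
P(G, h) = 1/10
P(-50, -54) - 1*(-237) = 1/10 - 1*(-237) = 1/10 + 237 = 2371/10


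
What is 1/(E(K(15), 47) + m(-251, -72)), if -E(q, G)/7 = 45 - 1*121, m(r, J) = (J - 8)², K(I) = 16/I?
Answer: 1/6932 ≈ 0.00014426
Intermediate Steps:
m(r, J) = (-8 + J)²
E(q, G) = 532 (E(q, G) = -7*(45 - 1*121) = -7*(45 - 121) = -7*(-76) = 532)
1/(E(K(15), 47) + m(-251, -72)) = 1/(532 + (-8 - 72)²) = 1/(532 + (-80)²) = 1/(532 + 6400) = 1/6932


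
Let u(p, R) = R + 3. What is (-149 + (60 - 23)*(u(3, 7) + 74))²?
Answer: 8755681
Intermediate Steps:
u(p, R) = 3 + R
(-149 + (60 - 23)*(u(3, 7) + 74))² = (-149 + (60 - 23)*((3 + 7) + 74))² = (-149 + 37*(10 + 74))² = (-149 + 37*84)² = (-149 + 3108)² = 2959² = 8755681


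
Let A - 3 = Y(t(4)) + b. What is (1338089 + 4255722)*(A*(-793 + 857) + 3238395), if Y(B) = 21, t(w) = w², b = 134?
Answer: 18171534190177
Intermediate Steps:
A = 158 (A = 3 + (21 + 134) = 3 + 155 = 158)
(1338089 + 4255722)*(A*(-793 + 857) + 3238395) = (1338089 + 4255722)*(158*(-793 + 857) + 3238395) = 5593811*(158*64 + 3238395) = 5593811*(10112 + 3238395) = 5593811*3248507 = 18171534190177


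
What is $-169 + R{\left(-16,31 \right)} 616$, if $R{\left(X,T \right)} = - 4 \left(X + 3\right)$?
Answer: $31863$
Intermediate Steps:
$R{\left(X,T \right)} = -12 - 4 X$ ($R{\left(X,T \right)} = - 4 \left(3 + X\right) = -12 - 4 X$)
$-169 + R{\left(-16,31 \right)} 616 = -169 + \left(-12 - -64\right) 616 = -169 + \left(-12 + 64\right) 616 = -169 + 52 \cdot 616 = -169 + 32032 = 31863$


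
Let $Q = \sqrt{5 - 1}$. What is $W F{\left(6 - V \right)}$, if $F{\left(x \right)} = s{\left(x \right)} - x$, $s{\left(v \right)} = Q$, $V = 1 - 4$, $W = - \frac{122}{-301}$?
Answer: $- \frac{122}{43} \approx -2.8372$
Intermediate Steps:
$W = \frac{122}{301}$ ($W = \left(-122\right) \left(- \frac{1}{301}\right) = \frac{122}{301} \approx 0.40532$)
$V = -3$ ($V = 1 - 4 = -3$)
$Q = 2$ ($Q = \sqrt{4} = 2$)
$s{\left(v \right)} = 2$
$F{\left(x \right)} = 2 - x$
$W F{\left(6 - V \right)} = \frac{122 \left(2 - \left(6 - -3\right)\right)}{301} = \frac{122 \left(2 - \left(6 + 3\right)\right)}{301} = \frac{122 \left(2 - 9\right)}{301} = \frac{122}{301} \left(-7\right) = - \frac{122}{43}$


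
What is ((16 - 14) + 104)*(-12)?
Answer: -1272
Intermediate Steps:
((16 - 14) + 104)*(-12) = (2 + 104)*(-12) = 106*(-12) = -1272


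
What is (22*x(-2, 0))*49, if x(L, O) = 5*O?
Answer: 0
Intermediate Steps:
(22*x(-2, 0))*49 = (22*(5*0))*49 = (22*0)*49 = 0*49 = 0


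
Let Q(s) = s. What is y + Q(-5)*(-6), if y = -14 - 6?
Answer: 10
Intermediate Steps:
y = -20
y + Q(-5)*(-6) = -20 - 5*(-6) = -20 + 30 = 10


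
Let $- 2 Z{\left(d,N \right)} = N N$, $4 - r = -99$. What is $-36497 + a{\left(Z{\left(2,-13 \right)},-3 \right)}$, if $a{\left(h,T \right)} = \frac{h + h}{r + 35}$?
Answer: $- \frac{5036755}{138} \approx -36498.0$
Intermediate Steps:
$r = 103$ ($r = 4 - -99 = 4 + 99 = 103$)
$Z{\left(d,N \right)} = - \frac{N^{2}}{2}$ ($Z{\left(d,N \right)} = - \frac{N N}{2} = - \frac{N^{2}}{2}$)
$a{\left(h,T \right)} = \frac{h}{69}$ ($a{\left(h,T \right)} = \frac{h + h}{103 + 35} = \frac{2 h}{138} = 2 h \frac{1}{138} = \frac{h}{69}$)
$-36497 + a{\left(Z{\left(2,-13 \right)},-3 \right)} = -36497 + \frac{\left(- \frac{1}{2}\right) \left(-13\right)^{2}}{69} = -36497 + \frac{\left(- \frac{1}{2}\right) 169}{69} = -36497 + \frac{1}{69} \left(- \frac{169}{2}\right) = -36497 - \frac{169}{138} = - \frac{5036755}{138}$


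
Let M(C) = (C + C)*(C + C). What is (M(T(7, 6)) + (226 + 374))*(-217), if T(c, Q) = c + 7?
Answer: -300328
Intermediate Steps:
T(c, Q) = 7 + c
M(C) = 4*C² (M(C) = (2*C)*(2*C) = 4*C²)
(M(T(7, 6)) + (226 + 374))*(-217) = (4*(7 + 7)² + (226 + 374))*(-217) = (4*14² + 600)*(-217) = (4*196 + 600)*(-217) = (784 + 600)*(-217) = 1384*(-217) = -300328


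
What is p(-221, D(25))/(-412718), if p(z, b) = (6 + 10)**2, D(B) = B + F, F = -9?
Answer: -128/206359 ≈ -0.00062028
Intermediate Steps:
D(B) = -9 + B (D(B) = B - 9 = -9 + B)
p(z, b) = 256 (p(z, b) = 16**2 = 256)
p(-221, D(25))/(-412718) = 256/(-412718) = 256*(-1/412718) = -128/206359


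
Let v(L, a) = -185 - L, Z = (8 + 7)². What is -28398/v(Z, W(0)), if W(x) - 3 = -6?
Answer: 14199/205 ≈ 69.263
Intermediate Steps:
W(x) = -3 (W(x) = 3 - 6 = -3)
Z = 225 (Z = 15² = 225)
-28398/v(Z, W(0)) = -28398/(-185 - 1*225) = -28398/(-185 - 225) = -28398/(-410) = -28398*(-1/410) = 14199/205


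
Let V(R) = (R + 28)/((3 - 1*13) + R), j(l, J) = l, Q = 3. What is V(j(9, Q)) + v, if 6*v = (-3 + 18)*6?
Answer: -22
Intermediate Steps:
v = 15 (v = ((-3 + 18)*6)/6 = (15*6)/6 = (⅙)*90 = 15)
V(R) = (28 + R)/(-10 + R) (V(R) = (28 + R)/((3 - 13) + R) = (28 + R)/(-10 + R))
V(j(9, Q)) + v = (28 + 9)/(-10 + 9) + 15 = 37/(-1) + 15 = -1*37 + 15 = -37 + 15 = -22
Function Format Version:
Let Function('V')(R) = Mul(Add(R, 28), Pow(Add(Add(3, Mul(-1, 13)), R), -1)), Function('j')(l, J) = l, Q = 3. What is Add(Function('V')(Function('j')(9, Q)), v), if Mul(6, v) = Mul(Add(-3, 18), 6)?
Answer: -22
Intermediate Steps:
v = 15 (v = Mul(Rational(1, 6), Mul(Add(-3, 18), 6)) = Mul(Rational(1, 6), Mul(15, 6)) = Mul(Rational(1, 6), 90) = 15)
Function('V')(R) = Mul(Pow(Add(-10, R), -1), Add(28, R)) (Function('V')(R) = Mul(Add(28, R), Pow(Add(Add(3, -13), R), -1)) = Mul(Add(28, R), Pow(Add(-10, R), -1)) = Mul(Pow(Add(-10, R), -1), Add(28, R)))
Add(Function('V')(Function('j')(9, Q)), v) = Add(Mul(Pow(Add(-10, 9), -1), Add(28, 9)), 15) = Add(Mul(Pow(-1, -1), 37), 15) = Add(Mul(-1, 37), 15) = Add(-37, 15) = -22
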